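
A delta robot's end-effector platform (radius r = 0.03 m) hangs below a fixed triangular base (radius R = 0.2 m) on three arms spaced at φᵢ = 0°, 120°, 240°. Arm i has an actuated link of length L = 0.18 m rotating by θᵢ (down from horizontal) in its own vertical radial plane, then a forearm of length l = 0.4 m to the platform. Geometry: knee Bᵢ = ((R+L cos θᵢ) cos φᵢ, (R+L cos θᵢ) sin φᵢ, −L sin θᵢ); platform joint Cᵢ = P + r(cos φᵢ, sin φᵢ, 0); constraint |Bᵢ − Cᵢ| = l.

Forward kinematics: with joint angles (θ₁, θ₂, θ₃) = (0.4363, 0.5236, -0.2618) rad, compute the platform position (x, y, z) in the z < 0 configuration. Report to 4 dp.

(-0.0258, -0.0617, -0.2414)

φ1=0.0°: virtual centre (0.3331, 0.0000, -0.0761), radius l
O2 = (0.3259·cos120.0°, 0.3259·sin120.0°, -0.0900) = (-0.1629, 0.2822, -0.0900)
arm 3 at φ=240.0°: e+L cos θ3 = 0.3439;  O3 = (-0.1719, -0.2978, 0.0466)
eliminate P² terms by subtracting sphere 1 from 2 and 3
[-0.9922 0.5644 -0.0279]·P = -0.0025;  [-1.0101 -0.5956 0.2453]·P = 0.0036
Cramer: x(z) = -0.0005+0.1050z;  y(z) = -0.0053+0.2339z
sphere 1 gives Az²+Bz+C=0 with A=1.0657, B=0.0796, C=-0.0429;  B²−4AC=0.1891;  roots -0.2414, 0.1666;  negative root z = -0.2414
x = -0.0258, y = -0.0617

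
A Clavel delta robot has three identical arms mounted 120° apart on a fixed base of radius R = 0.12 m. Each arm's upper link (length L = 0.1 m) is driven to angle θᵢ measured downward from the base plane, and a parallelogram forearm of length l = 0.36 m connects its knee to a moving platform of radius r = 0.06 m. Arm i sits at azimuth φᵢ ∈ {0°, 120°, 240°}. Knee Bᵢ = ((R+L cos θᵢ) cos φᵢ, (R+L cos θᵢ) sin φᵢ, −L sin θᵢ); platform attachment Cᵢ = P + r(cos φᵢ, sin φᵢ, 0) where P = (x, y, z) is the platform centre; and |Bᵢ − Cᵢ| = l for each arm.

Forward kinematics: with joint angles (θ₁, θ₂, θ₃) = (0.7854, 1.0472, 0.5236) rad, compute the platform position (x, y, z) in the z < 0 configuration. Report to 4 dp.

(0.0020, -0.0756, -0.3983)

arm 1 at φ=0.0°: (R−r)+L cos θ1 = 0.1307;  S1 = (0.1307, 0.0000, -0.0707)
φ2=120.0°: virtual centre (-0.0550, 0.0953, -0.0866), radius l
φ3=240.0°: virtual centre (-0.0733, -0.1270, -0.0500), radius l
subtract pairs → two planes through P
linear system: -0.3714x+0.1905y = -0.0025−-0.0318z; -0.4080x+-0.2539y = 0.0019−0.0414z
Cramer: x(z) = 0.0016-0.0010z;  y(z) = -0.0100+0.1648z
sphere 1 gives Az²+Bz+C=0 with A=1.0272, B=0.1384, C=-0.1078;  B²−4AC=0.4621;  roots -0.3983, 0.2636;  negative root z = -0.3983
x = 0.0020, y = -0.0756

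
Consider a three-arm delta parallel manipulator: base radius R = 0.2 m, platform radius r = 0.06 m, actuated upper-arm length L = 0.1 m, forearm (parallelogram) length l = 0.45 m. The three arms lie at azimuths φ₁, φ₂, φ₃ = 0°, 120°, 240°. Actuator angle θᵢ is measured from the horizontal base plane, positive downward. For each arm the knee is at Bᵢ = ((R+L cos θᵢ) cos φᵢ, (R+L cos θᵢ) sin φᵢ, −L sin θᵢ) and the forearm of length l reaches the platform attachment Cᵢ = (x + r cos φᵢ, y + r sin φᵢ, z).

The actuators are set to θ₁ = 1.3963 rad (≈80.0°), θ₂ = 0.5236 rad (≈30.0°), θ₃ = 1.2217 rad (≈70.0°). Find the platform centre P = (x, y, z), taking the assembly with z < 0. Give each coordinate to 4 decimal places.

centre 1 = (0.1574·cos0.0°, 0.1574·sin0.0°, -0.0985) = (0.1574, 0.0000, -0.0985)
φ2=120.0°: virtual centre (-0.1133, 0.1962, -0.0500), radius l
arm 3 at φ=240.0°: ρ3 = 0.1742;  centre 3 = (-0.0871, -0.1509, -0.0940)
|centre ₂|²−|centre ₁|² = 0.0194;  |centre ₃|²−|centre ₁|² = 0.0047
plane₁₂: -0.5413x+0.3925y+0.0970z = 0.0194
Cramer: x(z) = -0.0217+0.0923z;  y(z) = 0.0195-0.1197z
sphere 1 gives Az²+Bz+C=0 with A=1.0229, B=0.1592, C=-0.1604;  B²−4AC=0.6815;  roots -0.4814, 0.3257;  negative root z = -0.4814
x = -0.0661, y = 0.0771

(-0.0661, 0.0771, -0.4814)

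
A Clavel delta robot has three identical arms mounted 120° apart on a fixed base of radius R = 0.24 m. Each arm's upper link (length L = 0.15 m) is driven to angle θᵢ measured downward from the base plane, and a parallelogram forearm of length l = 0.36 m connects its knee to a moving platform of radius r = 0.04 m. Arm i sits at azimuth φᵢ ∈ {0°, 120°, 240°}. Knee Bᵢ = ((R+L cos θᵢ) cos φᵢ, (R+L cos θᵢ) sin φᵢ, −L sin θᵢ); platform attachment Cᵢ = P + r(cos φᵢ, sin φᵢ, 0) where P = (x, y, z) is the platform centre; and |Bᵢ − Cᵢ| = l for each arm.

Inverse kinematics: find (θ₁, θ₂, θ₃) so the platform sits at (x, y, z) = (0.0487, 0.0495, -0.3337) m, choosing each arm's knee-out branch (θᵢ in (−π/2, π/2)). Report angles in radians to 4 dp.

θ₁ = 0.6983, θ₂ = 0.8725, θ₃ = 1.3091

arm 1 (φ=0.0°): x'=0.0487, y'=0.0495
  e−x'=0.1513;  (l²−L²−(e−x')²−y'²−z²)/2L = -0.0987
  γ=atan2(-0.3337,0.1513)=-1.1451;  ψ=arccos(-0.2693)=1.8434;  θ1=γ+ψ≈0.6983
φ2=120.0° → target in arm frame (0.0185, -0.0669)
  A cos θ + B sin θ = C:  0.1815·cos θ + -0.3337·sin θ = -0.1389
  γ=atan2(-0.3337,0.1815)=-1.0727;  ψ=arccos(-0.3657)=1.9451;  θ2=γ+ψ≈0.8725
φ3=240.0° → target in arm frame (-0.0672, 0.0174)
  A=0.2672, B=-0.3337, C=(l²−L²−A²−y'²−z²)/(2L)=-0.2532
  γ=atan2(-0.3337,0.2672)=-0.8956;  ψ=arccos(-0.5923)=2.2047;  θ3=γ+ψ≈1.3091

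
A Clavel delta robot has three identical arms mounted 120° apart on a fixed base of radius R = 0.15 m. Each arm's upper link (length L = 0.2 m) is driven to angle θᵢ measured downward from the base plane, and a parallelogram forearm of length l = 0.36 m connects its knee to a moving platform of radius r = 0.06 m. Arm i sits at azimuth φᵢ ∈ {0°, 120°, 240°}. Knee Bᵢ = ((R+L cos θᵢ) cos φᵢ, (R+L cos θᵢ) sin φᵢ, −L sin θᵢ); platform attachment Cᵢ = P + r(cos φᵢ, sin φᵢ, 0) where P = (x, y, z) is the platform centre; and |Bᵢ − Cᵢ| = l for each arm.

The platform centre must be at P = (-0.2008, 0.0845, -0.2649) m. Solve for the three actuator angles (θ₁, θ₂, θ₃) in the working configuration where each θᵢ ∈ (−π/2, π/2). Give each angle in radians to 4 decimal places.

rotate P by −φ1: (-0.2008, 0.0845, -0.2649)
  e−x'=0.2908;  (l²−L²−(e−x')²−y'²−z²)/2L = -0.1807
  γ=atan2(-0.2649,0.2908)=-0.7388;  ψ=arccos(-0.4593)=2.0481;  θ1=γ+ψ≈1.3092
φ2=120.0° → target in arm frame (0.1736, 0.1316)
  A=-0.0836, B=-0.2649, C=(l²−L²−A²−y'²−z²)/(2L)=-0.0122
  θ2 = atan2(B,A) + arccos(C/0.2778) = -0.2616
rotate P by −φ3: (0.0272, -0.2161, -0.2649)
  A=0.0628, B=-0.2649, C=(l²−L²−A²−y'²−z²)/(2L)=-0.0781
  √(A²+B²)=0.2722;  θ3 = -1.3381+1.8617 ≈ 0.5236

θ₁ = 1.3092, θ₂ = -0.2616, θ₃ = 0.5236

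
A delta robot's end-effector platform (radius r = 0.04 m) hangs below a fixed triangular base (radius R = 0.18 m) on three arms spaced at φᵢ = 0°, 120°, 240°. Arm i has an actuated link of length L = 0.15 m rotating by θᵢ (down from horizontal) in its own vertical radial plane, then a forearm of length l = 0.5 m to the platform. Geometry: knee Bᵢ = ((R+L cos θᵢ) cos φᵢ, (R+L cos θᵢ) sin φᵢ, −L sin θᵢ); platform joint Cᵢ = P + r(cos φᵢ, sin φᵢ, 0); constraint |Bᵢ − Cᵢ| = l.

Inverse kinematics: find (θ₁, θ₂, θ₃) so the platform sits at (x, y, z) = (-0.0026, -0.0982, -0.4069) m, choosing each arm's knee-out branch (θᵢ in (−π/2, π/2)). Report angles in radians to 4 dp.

rotate P by −φ1: (-0.0026, -0.0982, -0.4069)
  A cos θ + B sin θ = C:  0.1426·cos θ + -0.4069·sin θ = 0.1065
  θ1 = atan2(B,A) + arccos(C/0.4312) = 0.0875
arm 2 (φ=120.0°): x'=-0.0837, y'=0.0514
  A=0.2237, B=-0.4069, C=(l²−L²−A²−y'²−z²)/(2L)=0.0308
  √(A²+B²)=0.4644;  θ2 = -1.0680+1.5045 ≈ 0.4364
φ3=240.0° → target in arm frame (0.0863, 0.0468)
  A=0.0537, B=-0.4069, C=(l²−L²−A²−y'²−z²)/(2L)=0.1895
  θ3 = atan2(B,A) + arccos(C/0.4104) = -0.3489

θ₁ = 0.0875, θ₂ = 0.4364, θ₃ = -0.3489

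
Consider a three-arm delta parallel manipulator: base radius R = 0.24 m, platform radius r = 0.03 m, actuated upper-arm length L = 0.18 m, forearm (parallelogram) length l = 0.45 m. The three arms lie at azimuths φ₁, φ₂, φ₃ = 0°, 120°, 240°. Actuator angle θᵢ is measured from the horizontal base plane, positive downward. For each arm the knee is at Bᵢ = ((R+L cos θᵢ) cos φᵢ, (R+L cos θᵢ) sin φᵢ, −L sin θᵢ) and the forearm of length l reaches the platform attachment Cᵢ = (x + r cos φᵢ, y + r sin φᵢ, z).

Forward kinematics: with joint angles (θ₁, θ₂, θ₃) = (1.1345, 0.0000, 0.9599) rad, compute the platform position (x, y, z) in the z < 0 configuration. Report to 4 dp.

(-0.0945, 0.1115, -0.3758)

centre 1 = (0.2861·cos0.0°, 0.2861·sin0.0°, -0.1631) = (0.2861, 0.0000, -0.1631)
φ2=120.0°: virtual centre (-0.1950, 0.3377, 0.0000), radius l
φ3=240.0°: virtual centre (-0.1566, -0.2713, -0.1474), radius l
eliminate P² terms by subtracting sphere 1 from 2 and 3
plane₁₂: -0.9621x+0.6755y+0.3263z = 0.0437
det = 1.1201;  x = -0.0280+0.1770z,  y = 0.0247+-0.2309z
into |P−centre ₁|² = l²: 1.0847z² + 0.2037z + -0.0766 = 0;  Δ = 0.3739;  z = -0.3758 or 0.1880 → z<0 root = -0.3758
x = -0.0945, y = 0.1115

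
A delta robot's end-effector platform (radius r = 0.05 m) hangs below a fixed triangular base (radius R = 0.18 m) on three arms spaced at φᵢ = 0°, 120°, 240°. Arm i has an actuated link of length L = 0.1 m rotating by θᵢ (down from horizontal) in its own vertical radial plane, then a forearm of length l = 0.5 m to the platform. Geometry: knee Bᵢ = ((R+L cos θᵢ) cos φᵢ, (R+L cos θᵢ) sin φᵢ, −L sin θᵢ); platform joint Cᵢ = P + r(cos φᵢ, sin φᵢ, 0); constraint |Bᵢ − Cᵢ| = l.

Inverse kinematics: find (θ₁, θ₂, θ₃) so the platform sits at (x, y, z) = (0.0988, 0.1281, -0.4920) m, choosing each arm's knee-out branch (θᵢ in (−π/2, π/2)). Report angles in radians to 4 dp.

θ₁ = 0.2619, θ₂ = 0.4359, θ₃ = 1.3963

φ1=0.0° → target in arm frame (0.0988, 0.1281)
  A cos θ + B sin θ = C:  0.0312·cos θ + -0.4920·sin θ = -0.0972
  √(A²+B²)=0.4930;  θ1 = -1.5075+1.7693 ≈ 0.2619
rotate P by −φ2: (0.0615, -0.1496, -0.4920)
  e−x'=0.0685;  (l²−L²−(e−x')²−y'²−z²)/2L = -0.1457
  θ2 = atan2(B,A) + arccos(C/0.4967) = 0.4359
φ3=240.0° → target in arm frame (-0.1603, 0.0215)
  e−x'=0.2903;  (l²−L²−(e−x')²−y'²−z²)/2L = -0.4341
  γ=atan2(-0.4920,0.2903)=-1.0377;  ψ=arccos(-0.7599)=2.4340;  θ3=γ+ψ≈1.3963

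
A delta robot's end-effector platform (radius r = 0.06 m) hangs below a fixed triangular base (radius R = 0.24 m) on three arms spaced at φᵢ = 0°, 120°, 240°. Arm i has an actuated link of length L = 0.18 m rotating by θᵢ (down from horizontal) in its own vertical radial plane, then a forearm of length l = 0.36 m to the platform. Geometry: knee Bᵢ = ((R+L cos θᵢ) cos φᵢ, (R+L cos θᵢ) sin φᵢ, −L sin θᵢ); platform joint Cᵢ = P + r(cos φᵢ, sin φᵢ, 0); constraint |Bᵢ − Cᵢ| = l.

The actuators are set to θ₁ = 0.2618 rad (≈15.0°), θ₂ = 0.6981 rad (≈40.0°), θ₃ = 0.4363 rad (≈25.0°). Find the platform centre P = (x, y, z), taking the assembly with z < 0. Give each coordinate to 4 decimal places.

(0.0272, -0.0221, -0.1962)

arm 1 at φ=0.0°: e+L cos θ1 = 0.3539;  S1 = (0.3539, 0.0000, -0.0466)
S2 = (0.3179·cos120.0°, 0.3179·sin120.0°, -0.1157) = (-0.1589, 0.2753, -0.1157)
S3 = (0.3431·cos240.0°, 0.3431·sin240.0°, -0.0761) = (-0.1716, -0.2972, -0.0761)
subtract pairs → two planes through P
linear system: -1.0256x+0.5506y = -0.0130−-0.1382z; -1.0509x+-0.5943y = -0.0039−-0.0590z
Cramer: x(z) = 0.0083-0.0965z;  y(z) = -0.0081+0.0714z
into |P−S₁|² = l²: 1.0144z² + 0.1587z + -0.0079 = 0;  Δ = 0.0573;  z = -0.1962 or 0.0398 → z<0 root = -0.1962
x = 0.0272, y = -0.0221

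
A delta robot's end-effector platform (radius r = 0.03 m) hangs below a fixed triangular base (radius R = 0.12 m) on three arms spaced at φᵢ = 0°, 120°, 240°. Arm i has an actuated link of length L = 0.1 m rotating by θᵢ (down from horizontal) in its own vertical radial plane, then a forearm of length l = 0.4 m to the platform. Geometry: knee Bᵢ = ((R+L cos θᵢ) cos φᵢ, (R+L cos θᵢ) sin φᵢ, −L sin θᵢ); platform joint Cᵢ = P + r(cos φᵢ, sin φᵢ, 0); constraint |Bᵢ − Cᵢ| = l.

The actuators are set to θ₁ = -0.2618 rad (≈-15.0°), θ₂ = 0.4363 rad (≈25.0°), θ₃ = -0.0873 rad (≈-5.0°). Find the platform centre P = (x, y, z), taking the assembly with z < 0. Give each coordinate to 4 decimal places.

(0.0543, -0.0585, -0.3471)

S1 = (0.1866·cos0.0°, 0.1866·sin0.0°, 0.0259) = (0.1866, 0.0000, 0.0259)
arm 2 at φ=120.0°: (R−r)+L cos θ2 = 0.1806;  S2 = (-0.0903, 0.1564, -0.0423)
S3 = (0.1896·cos240.0°, 0.1896·sin240.0°, 0.0087) = (-0.0948, -0.1642, 0.0087)
subtract pairs → two planes through P
plane₁₂: -0.5538x+0.3129y+-0.1363z = -0.0011
Cramer: x(z) = 0.0005-0.1550z;  y(z) = -0.0025+0.1612z
sphere 1 gives Az²+Bz+C=0 with A=1.0500, B=0.0051, C=-0.1247;  B²−4AC=0.5238;  roots -0.3471, 0.3422;  negative root z = -0.3471
x = 0.0543, y = -0.0585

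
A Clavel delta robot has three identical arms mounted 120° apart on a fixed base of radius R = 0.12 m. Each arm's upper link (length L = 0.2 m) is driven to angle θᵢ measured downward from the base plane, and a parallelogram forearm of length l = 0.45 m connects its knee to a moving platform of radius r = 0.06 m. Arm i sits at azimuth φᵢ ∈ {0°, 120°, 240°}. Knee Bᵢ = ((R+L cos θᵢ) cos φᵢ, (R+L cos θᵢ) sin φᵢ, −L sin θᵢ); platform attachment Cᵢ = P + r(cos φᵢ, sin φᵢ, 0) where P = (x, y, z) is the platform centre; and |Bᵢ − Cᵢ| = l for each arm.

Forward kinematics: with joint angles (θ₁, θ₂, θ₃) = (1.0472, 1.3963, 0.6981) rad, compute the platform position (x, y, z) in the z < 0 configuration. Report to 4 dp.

(0.0144, -0.1740, -0.5618)

O1 = (0.1600·cos0.0°, 0.1600·sin0.0°, -0.1732) = (0.1600, 0.0000, -0.1732)
O2 = (0.0947·cos120.0°, 0.0947·sin120.0°, -0.1970) = (-0.0474, 0.0820, -0.1970)
φ3=240.0°: virtual centre (-0.1066, -0.1846, -0.1286), radius l
eliminate P² terms by subtracting sphere 1 from 2 and 3
plane₁₂: -0.4147x+0.1641y+-0.0475z = -0.0078
det = 0.2406;  x = 0.0077+-0.0120z,  y = -0.0284+0.2592z
quadratic in z: (1.0673)z²+(0.3354)z+(-0.1485)=0, √Δ=0.8640 → z ∈ {-0.5618, 0.2476}; z = -0.5618 (taking z<0)
x = 0.0144, y = -0.1740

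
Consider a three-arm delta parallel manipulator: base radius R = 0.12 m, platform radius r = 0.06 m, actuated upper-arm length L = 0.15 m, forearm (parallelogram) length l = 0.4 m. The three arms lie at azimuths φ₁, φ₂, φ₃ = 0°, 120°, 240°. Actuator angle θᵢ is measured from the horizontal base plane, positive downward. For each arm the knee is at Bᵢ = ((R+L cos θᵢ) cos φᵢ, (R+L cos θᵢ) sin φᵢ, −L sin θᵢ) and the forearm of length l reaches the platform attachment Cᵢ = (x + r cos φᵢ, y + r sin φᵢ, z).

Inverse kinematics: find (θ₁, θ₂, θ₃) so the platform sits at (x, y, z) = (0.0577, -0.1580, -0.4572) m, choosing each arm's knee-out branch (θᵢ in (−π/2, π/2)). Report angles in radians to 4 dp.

θ₁ = 0.7854, θ₂ = 1.3961, θ₃ = 0.6109

φ1=0.0° → target in arm frame (0.0577, -0.1580)
  A=0.0023, B=-0.4572, C=(l²−L²−A²−y'²−z²)/(2L)=-0.3217
  θ1 = atan2(B,A) + arccos(C/0.4572) = 0.7854
φ2=120.0° → target in arm frame (-0.1657, 0.0290)
  e−x'=0.2257;  (l²−L²−(e−x')²−y'²−z²)/2L = -0.4110
  √(A²+B²)=0.5099;  θ2 = -1.1123+2.5084 ≈ 1.3961
rotate P by −φ3: (0.1080, 0.1290, -0.4572)
  A=-0.0480, B=-0.4572, C=(l²−L²−A²−y'²−z²)/(2L)=-0.3016
  γ=atan2(-0.4572,-0.0480)=-1.6754;  ψ=arccos(-0.6560)=2.2863;  θ3=γ+ψ≈0.6109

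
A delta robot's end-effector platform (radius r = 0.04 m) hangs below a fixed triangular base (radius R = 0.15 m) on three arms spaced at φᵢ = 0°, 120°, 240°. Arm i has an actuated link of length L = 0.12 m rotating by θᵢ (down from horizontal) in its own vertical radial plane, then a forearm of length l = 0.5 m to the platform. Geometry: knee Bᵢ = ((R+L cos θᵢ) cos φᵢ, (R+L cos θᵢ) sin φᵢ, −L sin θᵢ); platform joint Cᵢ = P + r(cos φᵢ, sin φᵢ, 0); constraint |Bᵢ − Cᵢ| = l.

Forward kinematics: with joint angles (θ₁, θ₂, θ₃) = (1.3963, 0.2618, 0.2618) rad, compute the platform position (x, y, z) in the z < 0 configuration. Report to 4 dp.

(-0.2144, 0.0000, -0.4799)

arm 1 at φ=0.0°: (R−r)+L cos θ1 = 0.1308;  O1 = (0.1308, 0.0000, -0.1182)
arm 2 at φ=120.0°: (R−r)+L cos θ2 = 0.2259;  O2 = (-0.1130, 0.1956, -0.0311)
O3 = (0.2259·cos240.0°, 0.2259·sin240.0°, -0.0311) = (-0.1130, -0.1956, -0.0311)
subtract pairs → two planes through P
plane₁₂: -0.4876x+0.3913y+0.1742z = 0.0209
Cramer: x(z) = -0.0429+0.3574z;  y(z) = 0.0000-0.0000z
sphere 1 gives Az²+Bz+C=0 with A=1.1277, B=0.1122, C=-0.2059;  B²−4AC=0.9411;  roots -0.4799, 0.3804;  negative root z = -0.4799
x = -0.2144, y = 0.0000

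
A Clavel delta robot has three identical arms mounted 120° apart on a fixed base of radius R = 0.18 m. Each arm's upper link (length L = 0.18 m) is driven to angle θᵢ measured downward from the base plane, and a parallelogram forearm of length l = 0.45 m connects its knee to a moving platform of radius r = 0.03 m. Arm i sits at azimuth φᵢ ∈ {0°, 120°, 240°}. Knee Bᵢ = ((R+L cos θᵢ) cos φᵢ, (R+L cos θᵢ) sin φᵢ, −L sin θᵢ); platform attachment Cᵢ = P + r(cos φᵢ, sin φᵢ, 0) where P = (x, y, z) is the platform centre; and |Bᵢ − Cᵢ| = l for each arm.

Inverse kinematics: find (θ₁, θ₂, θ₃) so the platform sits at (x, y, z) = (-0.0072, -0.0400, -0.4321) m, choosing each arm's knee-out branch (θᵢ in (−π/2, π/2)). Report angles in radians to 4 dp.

θ₁ = 0.6112, θ₂ = 0.6982, θ₃ = 0.4364

arm 1 (φ=0.0°): x'=-0.0072, y'=-0.0400
  A cos θ + B sin θ = C:  0.1572·cos θ + -0.4321·sin θ = -0.1192
  √(A²+B²)=0.4598;  θ1 = -1.2219+1.8331 ≈ 0.6112
arm 2 (φ=120.0°): x'=-0.0310, y'=0.0262
  A=0.1810, B=-0.4321, C=(l²−L²−A²−y'²−z²)/(2L)=-0.1391
  γ=atan2(-0.4321,0.1810)=-1.1740;  ψ=arccos(-0.2969)=1.8722;  θ2=γ+ψ≈0.6982
arm 3 (φ=240.0°): x'=0.0382, y'=0.0138
  e−x'=0.1118;  (l²−L²−(e−x')²−y'²−z²)/2L = -0.0814
  γ=atan2(-0.4321,0.1118)=-1.3177;  ψ=arccos(-0.1823)=1.7541;  θ3=γ+ψ≈0.4364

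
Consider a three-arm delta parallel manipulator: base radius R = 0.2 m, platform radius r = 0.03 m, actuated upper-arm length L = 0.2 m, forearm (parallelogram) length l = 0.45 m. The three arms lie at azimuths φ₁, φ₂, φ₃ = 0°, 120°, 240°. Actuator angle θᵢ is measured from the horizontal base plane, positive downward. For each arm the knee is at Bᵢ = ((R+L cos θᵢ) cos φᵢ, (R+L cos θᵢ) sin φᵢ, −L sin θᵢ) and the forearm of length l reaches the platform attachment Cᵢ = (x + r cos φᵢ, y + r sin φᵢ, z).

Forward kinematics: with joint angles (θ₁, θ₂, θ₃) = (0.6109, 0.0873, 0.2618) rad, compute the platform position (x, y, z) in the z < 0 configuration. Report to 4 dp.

(-0.0615, 0.0191, -0.3288)

arm 1 at φ=0.0°: e+L cos θ1 = 0.3338;  O1 = (0.3338, 0.0000, -0.1147)
arm 2 at φ=120.0°: e+L cos θ2 = 0.3692;  O2 = (-0.1846, 0.3198, -0.0174)
arm 3 at φ=240.0°: e+L cos θ3 = 0.3632;  O3 = (-0.1816, -0.3145, -0.0518)
subtract pairs → two planes through P
linear system: -1.0369x+0.6395y = 0.0120−0.1946z; -1.0308x+-0.6291y = 0.0100−0.1259z
Cramer: x(z) = -0.0106+0.1547z;  y(z) = 0.0016-0.0534z
sphere 1 gives Az²+Bz+C=0 with A=1.0268, B=0.1227, C=-0.0707;  B²−4AC=0.3053;  roots -0.3288, 0.2093;  negative root z = -0.3288
x = -0.0615, y = 0.0191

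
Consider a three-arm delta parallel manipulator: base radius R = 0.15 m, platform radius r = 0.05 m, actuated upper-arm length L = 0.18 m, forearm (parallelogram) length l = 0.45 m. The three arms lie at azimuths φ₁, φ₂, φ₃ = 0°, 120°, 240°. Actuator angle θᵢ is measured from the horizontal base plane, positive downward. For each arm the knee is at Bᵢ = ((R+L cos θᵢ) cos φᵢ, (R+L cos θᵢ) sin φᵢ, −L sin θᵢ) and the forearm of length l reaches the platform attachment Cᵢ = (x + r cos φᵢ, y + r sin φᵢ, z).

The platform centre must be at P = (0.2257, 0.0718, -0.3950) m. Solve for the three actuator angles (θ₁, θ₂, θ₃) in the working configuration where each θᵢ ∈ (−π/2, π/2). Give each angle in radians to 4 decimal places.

θ₁ = -0.2620, θ₂ = 0.7851, θ₃ = 1.1344

rotate P by −φ1: (0.2257, 0.0718, -0.3950)
  A=-0.1257, B=-0.3950, C=(l²−L²−A²−y'²−z²)/(2L)=-0.0191
  θ1 = atan2(B,A) + arccos(C/0.4145) = -0.2620
arm 2 (φ=120.0°): x'=-0.0507, y'=-0.2314
  A=0.1507, B=-0.3950, C=(l²−L²−A²−y'²−z²)/(2L)=-0.1727
  √(A²+B²)=0.4228;  θ2 = -1.2064+1.9915 ≈ 0.7851
φ3=240.0° → target in arm frame (-0.1750, 0.1596)
  A cos θ + B sin θ = C:  0.2750·cos θ + -0.3950·sin θ = -0.2417
  √(A²+B²)=0.4813;  θ3 = -0.9626+2.0970 ≈ 1.1344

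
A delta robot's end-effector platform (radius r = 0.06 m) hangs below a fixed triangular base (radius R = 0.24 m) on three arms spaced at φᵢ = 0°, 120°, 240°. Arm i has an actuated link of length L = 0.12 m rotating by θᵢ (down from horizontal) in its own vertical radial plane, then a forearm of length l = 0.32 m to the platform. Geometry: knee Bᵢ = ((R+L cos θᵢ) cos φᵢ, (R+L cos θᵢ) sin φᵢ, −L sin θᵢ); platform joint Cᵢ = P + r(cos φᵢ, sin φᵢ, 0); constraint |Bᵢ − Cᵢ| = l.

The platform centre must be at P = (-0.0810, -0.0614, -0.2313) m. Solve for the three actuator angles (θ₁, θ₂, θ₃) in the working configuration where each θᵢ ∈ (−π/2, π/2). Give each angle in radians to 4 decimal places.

θ₁ = 1.3088, θ₂ = 0.8726, θ₃ = -0.0875

φ1=0.0° → target in arm frame (-0.0810, -0.0614)
  A=0.2610, B=-0.2313, C=(l²−L²−A²−y'²−z²)/(2L)=-0.1558
  γ=atan2(-0.2313,0.2610)=-0.7251;  ψ=arccos(-0.4467)=2.0339;  θ1=γ+ψ≈1.3088
arm 2 (φ=120.0°): x'=-0.0127, y'=0.1008
  A cos θ + B sin θ = C:  0.1927·cos θ + -0.2313·sin θ = -0.0533
  θ2 = atan2(B,A) + arccos(C/0.3010) = 0.8726
arm 3 (φ=240.0°): x'=0.0937, y'=-0.0394
  e−x'=0.0863;  (l²−L²−(e−x')²−y'²−z²)/2L = 0.1062
  θ3 = atan2(B,A) + arccos(C/0.2469) = -0.0875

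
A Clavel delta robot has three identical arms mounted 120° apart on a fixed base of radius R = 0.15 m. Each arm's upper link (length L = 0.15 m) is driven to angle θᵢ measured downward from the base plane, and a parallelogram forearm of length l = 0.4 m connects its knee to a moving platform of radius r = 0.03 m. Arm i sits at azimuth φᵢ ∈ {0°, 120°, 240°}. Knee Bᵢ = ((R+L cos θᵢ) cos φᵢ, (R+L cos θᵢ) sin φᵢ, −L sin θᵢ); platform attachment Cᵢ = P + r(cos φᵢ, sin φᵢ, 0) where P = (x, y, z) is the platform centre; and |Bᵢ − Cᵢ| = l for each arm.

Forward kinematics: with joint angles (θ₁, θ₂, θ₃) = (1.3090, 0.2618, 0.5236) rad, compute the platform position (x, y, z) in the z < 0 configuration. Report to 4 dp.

arm 1 at φ=0.0°: (R−r)+L cos θ1 = 0.1588;  centre 1 = (0.1588, 0.0000, -0.1449)
φ2=120.0°: virtual centre (-0.1324, 0.2294, -0.0388), radius l
φ3=240.0°: virtual centre (-0.1250, -0.2164, -0.0750), radius l
subtract pairs → two planes through P
[-0.5825 0.4588 0.2121]·P = 0.0255;  [-0.5675 -0.4328 0.1398]·P = 0.0219
det = 0.5125;  x = -0.0411+0.3043z,  y = 0.0033+-0.0760z
sphere 1 gives Az²+Bz+C=0 with A=1.0984, B=0.1676, C=-0.0990;  B²−4AC=0.4632;  roots -0.3861, 0.2335;  negative root z = -0.3861
x = -0.1586, y = 0.0327

(-0.1586, 0.0327, -0.3861)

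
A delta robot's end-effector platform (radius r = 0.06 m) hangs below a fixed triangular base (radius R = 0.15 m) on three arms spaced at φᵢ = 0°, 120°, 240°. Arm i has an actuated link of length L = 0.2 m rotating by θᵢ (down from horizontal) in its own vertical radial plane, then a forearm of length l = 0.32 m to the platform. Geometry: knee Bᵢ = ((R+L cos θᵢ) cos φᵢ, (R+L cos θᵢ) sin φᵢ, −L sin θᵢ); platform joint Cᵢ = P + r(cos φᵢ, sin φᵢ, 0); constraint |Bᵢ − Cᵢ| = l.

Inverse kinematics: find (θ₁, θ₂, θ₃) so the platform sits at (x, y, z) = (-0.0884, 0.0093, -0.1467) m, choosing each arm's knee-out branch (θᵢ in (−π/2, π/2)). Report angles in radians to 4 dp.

θ₁ = 0.7854, θ₂ = -0.3496, θ₃ = -0.1742

φ1=0.0° → target in arm frame (-0.0884, 0.0093)
  e−x'=0.1784;  (l²−L²−(e−x')²−y'²−z²)/2L = 0.0224
  γ=atan2(-0.1467,0.1784)=-0.6882;  ψ=arccos(0.0970)=1.4736;  θ1=γ+ψ≈0.7854
arm 2 (φ=120.0°): x'=0.0523, y'=0.0719
  A cos θ + B sin θ = C:  0.0377·cos θ + -0.1467·sin θ = 0.0857
  θ2 = atan2(B,A) + arccos(C/0.1515) = -0.3496
φ3=240.0° → target in arm frame (0.0361, -0.0812)
  A=0.0539, B=-0.1467, C=(l²−L²−A²−y'²−z²)/(2L)=0.0785
  √(A²+B²)=0.1563;  θ3 = -1.2190+1.0448 ≈ -0.1742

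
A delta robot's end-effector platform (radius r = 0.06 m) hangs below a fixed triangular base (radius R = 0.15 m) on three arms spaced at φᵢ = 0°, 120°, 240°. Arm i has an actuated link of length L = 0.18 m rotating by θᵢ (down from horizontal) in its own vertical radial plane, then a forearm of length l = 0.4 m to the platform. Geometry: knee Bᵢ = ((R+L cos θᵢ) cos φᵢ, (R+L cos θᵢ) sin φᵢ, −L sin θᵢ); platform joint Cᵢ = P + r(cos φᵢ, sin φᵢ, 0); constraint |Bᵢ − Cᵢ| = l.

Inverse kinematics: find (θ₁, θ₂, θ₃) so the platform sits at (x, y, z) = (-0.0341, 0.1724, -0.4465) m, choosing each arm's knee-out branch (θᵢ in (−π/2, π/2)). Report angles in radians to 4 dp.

φ1=0.0° → target in arm frame (-0.0341, 0.1724)
  A=0.1241, B=-0.4465, C=(l²−L²−A²−y'²−z²)/(2L)=-0.3247
  γ=atan2(-0.4465,0.1241)=-1.2997;  ψ=arccos(-0.7006)=2.3470;  θ1=γ+ψ≈1.0473
arm 2 (φ=120.0°): x'=0.1664, y'=-0.0567
  A cos θ + B sin θ = C:  -0.0764·cos θ + -0.4465·sin θ = -0.2245
  √(A²+B²)=0.4530;  θ2 = -1.7402+2.0892 ≈ 0.3490
φ3=240.0° → target in arm frame (-0.1323, -0.1157)
  A cos θ + B sin θ = C:  0.2223·cos θ + -0.4465·sin θ = -0.3738
  γ=atan2(-0.4465,0.2223)=-1.1089;  ψ=arccos(-0.7494)=2.4179;  θ3=γ+ψ≈1.3090

θ₁ = 1.0473, θ₂ = 0.3490, θ₃ = 1.3090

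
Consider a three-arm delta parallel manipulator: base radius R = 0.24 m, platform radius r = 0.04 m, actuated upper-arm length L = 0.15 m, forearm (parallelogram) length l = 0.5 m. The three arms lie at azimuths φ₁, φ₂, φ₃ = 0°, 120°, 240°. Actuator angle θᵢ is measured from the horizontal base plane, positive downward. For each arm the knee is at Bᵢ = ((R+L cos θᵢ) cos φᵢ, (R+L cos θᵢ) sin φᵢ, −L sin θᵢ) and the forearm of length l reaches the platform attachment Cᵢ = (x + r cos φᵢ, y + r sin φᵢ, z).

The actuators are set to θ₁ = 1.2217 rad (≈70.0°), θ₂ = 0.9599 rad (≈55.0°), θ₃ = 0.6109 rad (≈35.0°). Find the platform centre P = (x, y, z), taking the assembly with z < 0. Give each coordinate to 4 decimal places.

arm 1 at φ=0.0°: e+L cos θ1 = 0.2513;  O1 = (0.2513, 0.0000, -0.1410)
O2 = (0.2860·cos120.0°, 0.2860·sin120.0°, -0.1229) = (-0.1430, 0.2477, -0.1229)
arm 3 at φ=240.0°: e+L cos θ3 = 0.3229;  O3 = (-0.1614, -0.2796, -0.0860)
eliminate P² terms by subtracting sphere 1 from 2 and 3
linear system: -0.7887x+0.4954y = 0.0139−0.0362z; -0.8255x+-0.5592y = 0.0286−0.1098z
det = 0.8500;  x = -0.0258+0.0878z,  y = -0.0131+0.0668z
quadratic in z: (1.0122)z²+(0.2315)z+(-0.1532)=0, √Δ=0.8208 → z ∈ {-0.5198, 0.2911}; z = -0.5198 (taking z<0)
x = -0.0715, y = -0.0478

(-0.0715, -0.0478, -0.5198)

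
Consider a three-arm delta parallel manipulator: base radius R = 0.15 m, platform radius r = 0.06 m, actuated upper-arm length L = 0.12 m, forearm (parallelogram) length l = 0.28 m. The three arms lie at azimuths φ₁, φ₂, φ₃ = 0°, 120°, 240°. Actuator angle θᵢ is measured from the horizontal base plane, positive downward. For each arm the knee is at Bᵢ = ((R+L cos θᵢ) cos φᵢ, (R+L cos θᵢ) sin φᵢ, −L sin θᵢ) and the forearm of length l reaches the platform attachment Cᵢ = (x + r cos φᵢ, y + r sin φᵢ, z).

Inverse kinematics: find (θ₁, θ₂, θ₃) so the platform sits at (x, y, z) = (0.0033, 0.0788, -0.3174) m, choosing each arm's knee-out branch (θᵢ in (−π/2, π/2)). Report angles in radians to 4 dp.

θ₁ = 0.9600, θ₂ = 0.6106, θ₃ = 1.3089

φ1=0.0° → target in arm frame (0.0033, 0.0788)
  e−x'=0.0867;  (l²−L²−(e−x')²−y'²−z²)/2L = -0.2103
  θ1 = atan2(B,A) + arccos(C/0.3290) = 0.9600
φ2=120.0° → target in arm frame (0.0666, -0.0423)
  e−x'=0.0234;  (l²−L²−(e−x')²−y'²−z²)/2L = -0.1628
  √(A²+B²)=0.3183;  θ2 = -1.4972+2.1078 ≈ 0.6106
arm 3 (φ=240.0°): x'=-0.0699, y'=-0.0365
  e−x'=0.1599;  (l²−L²−(e−x')²−y'²−z²)/2L = -0.2652
  √(A²+B²)=0.3554;  θ3 = -1.1041+2.4131 ≈ 1.3089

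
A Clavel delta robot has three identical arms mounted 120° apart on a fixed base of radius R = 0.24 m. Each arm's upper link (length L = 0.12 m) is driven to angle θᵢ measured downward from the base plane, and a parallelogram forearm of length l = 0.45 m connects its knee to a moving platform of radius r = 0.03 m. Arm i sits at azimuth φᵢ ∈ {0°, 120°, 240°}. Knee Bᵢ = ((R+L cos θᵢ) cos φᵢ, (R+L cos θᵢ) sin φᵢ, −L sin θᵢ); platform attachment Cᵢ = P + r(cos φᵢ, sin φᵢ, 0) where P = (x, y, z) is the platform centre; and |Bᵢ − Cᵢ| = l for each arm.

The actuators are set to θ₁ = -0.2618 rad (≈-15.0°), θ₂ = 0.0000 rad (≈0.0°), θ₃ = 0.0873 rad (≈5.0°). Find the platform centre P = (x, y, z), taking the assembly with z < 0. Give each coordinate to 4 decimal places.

arm 1 at φ=0.0°: (R−r)+L cos θ1 = 0.3259;  S1 = (0.3259, 0.0000, 0.0311)
φ2=120.0°: virtual centre (-0.1650, 0.2858, 0.0000), radius l
φ3=240.0°: virtual centre (-0.1648, -0.2854, -0.0105), radius l
eliminate P² terms by subtracting sphere 1 from 2 and 3
linear system: -0.9818x+0.5716y = 0.0017−-0.0621z; -0.9814x+-0.5708y = 0.0015−-0.0830z
det = 1.1213;  x = -0.0017+-0.0739z,  y = 0.0002+-0.0183z
sphere 1 gives Az²+Bz+C=0 with A=1.0058, B=-0.0137, C=-0.0942;  B²−4AC=0.3793;  roots -0.2994, 0.3130;  negative root z = -0.2994
x = 0.0205, y = 0.0057

(0.0205, 0.0057, -0.2994)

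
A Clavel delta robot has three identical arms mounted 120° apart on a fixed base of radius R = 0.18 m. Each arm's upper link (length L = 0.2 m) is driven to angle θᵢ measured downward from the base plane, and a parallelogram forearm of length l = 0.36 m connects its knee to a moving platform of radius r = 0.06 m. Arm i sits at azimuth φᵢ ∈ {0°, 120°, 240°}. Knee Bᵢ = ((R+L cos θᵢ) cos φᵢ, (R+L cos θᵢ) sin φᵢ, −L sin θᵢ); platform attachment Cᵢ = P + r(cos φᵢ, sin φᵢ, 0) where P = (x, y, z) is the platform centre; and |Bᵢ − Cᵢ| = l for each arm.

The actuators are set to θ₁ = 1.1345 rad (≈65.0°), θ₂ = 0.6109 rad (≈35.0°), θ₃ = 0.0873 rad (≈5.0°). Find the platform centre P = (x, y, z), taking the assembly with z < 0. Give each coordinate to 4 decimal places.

arm 1 at φ=0.0°: e+L cos θ1 = 0.2045;  O1 = (0.2045, 0.0000, -0.1813)
arm 2 at φ=120.0°: e+L cos θ2 = 0.2838;  O2 = (-0.1419, 0.2458, -0.1147)
φ3=240.0°: virtual centre (-0.1596, -0.2765, -0.0174), radius l
eliminate P² terms by subtracting sphere 1 from 2 and 3
linear system: -0.6929x+0.4916y = 0.0190−0.1331z; -0.7283x+-0.5529y = 0.0275−0.3277z
det = 0.7411;  x = -0.0325+0.3166z,  y = -0.0070+0.1755z
sphere 1 gives Az²+Bz+C=0 with A=1.1311, B=0.2100, C=-0.0405;  B²−4AC=0.2275;  roots -0.3037, 0.1180;  negative root z = -0.3037
x = -0.1286, y = -0.0603

(-0.1286, -0.0603, -0.3037)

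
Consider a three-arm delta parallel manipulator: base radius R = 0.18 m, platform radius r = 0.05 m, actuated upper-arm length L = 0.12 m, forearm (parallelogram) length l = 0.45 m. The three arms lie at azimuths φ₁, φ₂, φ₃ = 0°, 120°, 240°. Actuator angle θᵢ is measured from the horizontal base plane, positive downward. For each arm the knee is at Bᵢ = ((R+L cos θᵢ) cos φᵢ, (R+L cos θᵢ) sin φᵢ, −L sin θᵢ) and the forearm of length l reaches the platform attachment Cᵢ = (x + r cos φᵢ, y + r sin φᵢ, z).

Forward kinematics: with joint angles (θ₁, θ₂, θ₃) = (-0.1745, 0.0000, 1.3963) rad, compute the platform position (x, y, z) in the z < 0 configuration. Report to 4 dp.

arm 1 at φ=0.0°: e+L cos θ1 = 0.2482;  O1 = (0.2482, 0.0000, 0.0208)
O2 = (0.2500·cos120.0°, 0.2500·sin120.0°, 0.0000) = (-0.1250, 0.2165, 0.0000)
O3 = (0.1508·cos240.0°, 0.1508·sin240.0°, -0.1182) = (-0.0754, -0.1306, -0.1182)
|O₂|²−|O₁|² = 0.0005;  |O₃|²−|O₁|² = -0.0253
plane₁₂: -0.7464x+0.4330y+-0.0417z = 0.0005
Cramer: x(z) = 0.0228-0.2762z;  y(z) = 0.0404-0.3799z
quadratic in z: (1.2206)z²+(0.0522)z+(-0.1496)=0, √Δ=0.8564 → z ∈ {-0.3721, 0.3294}; z = -0.3721 (taking z<0)
x = 0.1256, y = 0.1818

(0.1256, 0.1818, -0.3721)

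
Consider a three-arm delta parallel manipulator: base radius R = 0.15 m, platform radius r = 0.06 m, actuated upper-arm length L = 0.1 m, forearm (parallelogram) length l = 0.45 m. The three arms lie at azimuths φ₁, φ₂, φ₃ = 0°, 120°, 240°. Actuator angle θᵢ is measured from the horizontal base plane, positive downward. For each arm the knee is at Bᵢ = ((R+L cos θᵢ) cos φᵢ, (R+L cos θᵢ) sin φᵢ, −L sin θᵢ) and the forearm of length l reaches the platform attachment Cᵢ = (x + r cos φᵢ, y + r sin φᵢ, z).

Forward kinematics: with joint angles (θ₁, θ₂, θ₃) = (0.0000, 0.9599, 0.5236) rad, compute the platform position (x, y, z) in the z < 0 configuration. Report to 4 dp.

(0.1194, -0.0656, -0.4396)

φ1=0.0°: virtual centre (0.1900, 0.0000, 0.0000), radius l
arm 2 at φ=120.0°: (R−r)+L cos θ2 = 0.1474;  S2 = (-0.0737, 0.1276, -0.0819)
φ3=240.0°: virtual centre (-0.0883, -0.1529, -0.0500), radius l
eliminate P² terms by subtracting sphere 1 from 2 and 3
[-0.5274 0.2552 -0.1638]·P = -0.0077;  [-0.5566 -0.3059 -0.1000]·P = -0.0024
Cramer: x(z) = 0.0098-0.2493z;  y(z) = -0.0099+0.1267z
into |P−S₁|² = l²: 1.0782z² + 0.0874z + -0.1699 = 0;  Δ = 0.7405;  z = -0.4396 or 0.3585 → z<0 root = -0.4396
x = 0.1194, y = -0.0656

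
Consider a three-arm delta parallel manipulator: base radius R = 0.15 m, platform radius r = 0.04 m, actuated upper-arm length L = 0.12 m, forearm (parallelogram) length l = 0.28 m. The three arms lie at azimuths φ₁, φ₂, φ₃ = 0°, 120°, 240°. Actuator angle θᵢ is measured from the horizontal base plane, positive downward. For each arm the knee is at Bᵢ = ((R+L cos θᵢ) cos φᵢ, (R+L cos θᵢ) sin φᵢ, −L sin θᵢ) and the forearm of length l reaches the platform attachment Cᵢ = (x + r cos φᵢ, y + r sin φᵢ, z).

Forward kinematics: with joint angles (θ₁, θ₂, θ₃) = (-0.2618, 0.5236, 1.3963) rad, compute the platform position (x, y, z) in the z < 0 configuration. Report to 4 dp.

arm 1 at φ=0.0°: (R−r)+L cos θ1 = 0.2259;  centre 1 = (0.2259, 0.0000, 0.0311)
φ2=120.0°: virtual centre (-0.1070, 0.1853, -0.0600), radius l
centre 3 = (0.1308·cos240.0°, 0.1308·sin240.0°, -0.1182) = (-0.0654, -0.1133, -0.1182)
eliminate P² terms by subtracting sphere 1 from 2 and 3
linear system: -0.6657x+0.3705y = -0.0026−-0.1821z; -0.5827x+-0.2266y = -0.0209−-0.2985z
Cramer: x(z) = 0.0228-0.4141z;  y(z) = 0.0338-0.2525z
into |P−centre ₁|² = l²: 1.2352z² + 0.0891z + -0.0350 = 0;  Δ = 0.1810;  z = -0.2083 or 0.1362 → z<0 root = -0.2083
x = 0.1090, y = 0.0864

(0.1090, 0.0864, -0.2083)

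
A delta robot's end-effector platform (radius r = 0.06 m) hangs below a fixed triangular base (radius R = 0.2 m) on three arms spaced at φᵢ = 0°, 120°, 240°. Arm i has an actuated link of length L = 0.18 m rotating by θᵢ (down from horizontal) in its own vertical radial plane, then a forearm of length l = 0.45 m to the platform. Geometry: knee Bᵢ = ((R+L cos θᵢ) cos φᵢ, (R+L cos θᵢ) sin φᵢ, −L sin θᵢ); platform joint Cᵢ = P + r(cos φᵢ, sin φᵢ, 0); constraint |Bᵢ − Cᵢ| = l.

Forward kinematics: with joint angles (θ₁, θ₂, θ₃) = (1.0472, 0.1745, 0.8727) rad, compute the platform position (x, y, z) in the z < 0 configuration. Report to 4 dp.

O1 = (0.2300·cos0.0°, 0.2300·sin0.0°, -0.1559) = (0.2300, 0.0000, -0.1559)
O2 = (0.3173·cos120.0°, 0.3173·sin120.0°, -0.0313) = (-0.1586, 0.2748, -0.0313)
φ3=240.0°: virtual centre (-0.1278, -0.2214, -0.1379), radius l
|O₂|²−|O₁|² = 0.0244;  |O₃|²−|O₁|² = 0.0072
plane₁₂: -0.7773x+0.5495y+0.2493z = 0.0244
Cramer: x(z) = -0.0200+0.1765z;  y(z) = 0.0161-0.2040z
sphere 1 gives Az²+Bz+C=0 with A=1.0728, B=0.2169, C=-0.1154;  B²−4AC=0.5423;  roots -0.4444, 0.2421;  negative root z = -0.4444
x = -0.0985, y = 0.1068

(-0.0985, 0.1068, -0.4444)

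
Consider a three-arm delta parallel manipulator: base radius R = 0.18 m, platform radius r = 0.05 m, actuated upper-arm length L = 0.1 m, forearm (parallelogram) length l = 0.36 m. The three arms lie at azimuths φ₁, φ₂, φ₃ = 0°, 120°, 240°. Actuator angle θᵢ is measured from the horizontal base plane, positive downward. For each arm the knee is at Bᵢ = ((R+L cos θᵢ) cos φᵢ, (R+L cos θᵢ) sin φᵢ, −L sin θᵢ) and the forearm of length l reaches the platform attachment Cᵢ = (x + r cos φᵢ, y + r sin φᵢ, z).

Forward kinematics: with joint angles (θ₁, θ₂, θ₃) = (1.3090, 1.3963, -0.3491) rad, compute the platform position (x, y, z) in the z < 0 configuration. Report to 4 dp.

φ1=0.0°: virtual centre (0.1559, 0.0000, -0.0966), radius l
arm 2 at φ=120.0°: (R−r)+L cos θ2 = 0.1474;  centre 2 = (-0.0737, 0.1276, -0.0985)
arm 3 at φ=240.0°: (R−r)+L cos θ3 = 0.2240;  centre 3 = (-0.1120, -0.1940, 0.0342)
|centre ₂|²−|centre ₁|² = -0.0022;  |centre ₃|²−|centre ₁|² = 0.0177
[-0.4591 0.2552 -0.0038]·P = -0.0022;  [-0.5357 -0.3879 0.2616]·P = 0.0177
det = 0.3148;  x = -0.0116+0.2074z,  y = -0.0296+0.3879z
into |P−centre ₁|² = l²: 1.1935z² + 0.1007z + -0.0913 = 0;  Δ = 0.4462;  z = -0.3220 or 0.2376 → z<0 root = -0.3220
x = -0.0784, y = -0.1545

(-0.0784, -0.1545, -0.3220)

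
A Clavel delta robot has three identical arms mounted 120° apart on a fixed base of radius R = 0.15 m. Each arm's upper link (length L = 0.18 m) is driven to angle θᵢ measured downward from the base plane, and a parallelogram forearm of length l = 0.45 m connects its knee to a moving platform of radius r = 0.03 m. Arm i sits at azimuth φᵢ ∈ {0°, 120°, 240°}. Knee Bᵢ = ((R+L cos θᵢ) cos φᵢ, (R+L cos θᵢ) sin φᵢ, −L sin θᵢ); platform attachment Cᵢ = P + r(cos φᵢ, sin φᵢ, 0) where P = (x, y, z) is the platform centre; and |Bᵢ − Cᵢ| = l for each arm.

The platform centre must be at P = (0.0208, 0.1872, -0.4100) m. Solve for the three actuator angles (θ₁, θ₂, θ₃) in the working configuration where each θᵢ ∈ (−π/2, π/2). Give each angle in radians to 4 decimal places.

θ₁ = 0.5237, θ₂ = 0.0003, θ₃ = 1.1346

rotate P by −φ1: (0.0208, 0.1872, -0.4100)
  A=0.0992, B=-0.4100, C=(l²−L²−A²−y'²−z²)/(2L)=-0.1191
  θ1 = atan2(B,A) + arccos(C/0.4218) = 0.5237
arm 2 (φ=120.0°): x'=0.1517, y'=-0.1116
  e−x'=-0.0317;  (l²−L²−(e−x')²−y'²−z²)/2L = -0.0318
  γ=atan2(-0.4100,-0.0317)=-1.6480;  ψ=arccos(-0.0774)=1.6483;  θ2=γ+ψ≈0.0003
φ3=240.0° → target in arm frame (-0.1725, -0.0756)
  A cos θ + B sin θ = C:  0.2925·cos θ + -0.4100·sin θ = -0.2480
  θ3 = atan2(B,A) + arccos(C/0.5037) = 1.1346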